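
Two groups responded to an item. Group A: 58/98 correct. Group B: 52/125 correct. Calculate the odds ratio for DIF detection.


Odds_A = 58/40 = 1.45
Odds_B = 52/73 = 0.7123
OR = Odds_A / Odds_B = 1.45 / 0.7123
Exactly, OR = (58 * 73) / (40 * 52) = 4234 / 2080
OR = 2.0356

2.0356


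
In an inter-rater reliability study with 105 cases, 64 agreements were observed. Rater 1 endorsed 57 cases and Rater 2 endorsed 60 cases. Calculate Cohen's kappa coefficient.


P_o = 64/105 = 0.609524
P_e = (57*60 + 48*45) / 11025 = 0.506122
kappa = (P_o - P_e) / (1 - P_e)
kappa = (0.609524 - 0.506122) / (1 - 0.506122)
kappa = 0.2094

0.2094


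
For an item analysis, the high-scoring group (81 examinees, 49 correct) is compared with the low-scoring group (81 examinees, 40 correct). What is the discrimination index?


p_upper = 49/81 = 0.6049
p_lower = 40/81 = 0.4938
D = 0.6049 - 0.4938 = 0.1111

0.1111


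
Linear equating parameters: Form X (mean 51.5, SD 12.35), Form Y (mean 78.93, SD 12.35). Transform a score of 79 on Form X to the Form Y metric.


slope = SD_Y / SD_X = 12.35 / 12.35 ~ 1.0
intercept = mean_Y - slope * mean_X = 78.93 - (12.35 / 12.35) * 51.5 ~ 27.43
Y = slope * X + intercept. To avoid rounding drift from the rounded slope/intercept, evaluate the equivalent form Y = mean_Y + SD_Y * (X - mean_X) / SD_X at full precision:
Y = 78.93 + 12.35 * (79 - 51.5) / 12.35
Y = 78.93 + 12.35 * 27.5 / 12.35
Y = 78.93 + 339.625 / 12.35
Y = 78.93 + 27.5
Y = 106.43

106.43


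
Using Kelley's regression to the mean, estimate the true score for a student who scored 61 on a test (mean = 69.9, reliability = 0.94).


T_est = rxx * X + (1 - rxx) * mean
T_est = 0.94 * 61 + 0.06 * 69.9
T_est = 57.34 + 4.194
T_est = 61.534

61.534


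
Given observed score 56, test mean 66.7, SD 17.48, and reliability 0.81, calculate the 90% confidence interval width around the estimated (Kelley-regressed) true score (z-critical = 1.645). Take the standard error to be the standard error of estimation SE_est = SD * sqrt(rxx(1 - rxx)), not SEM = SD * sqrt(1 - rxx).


True score estimate = 0.81*56 + 0.19*66.7 = 58.033
SE_est = SD * sqrt(rxx * (1 - rxx)) = 17.48 * sqrt(0.81 * 0.19) = 17.48 * sqrt(0.1539) = 6.85742
CI = T_est +/- z * SE_est, so width = 2 * z * SE_est = 2 * 1.645 * 6.85742
Width = 22.5609

22.5609


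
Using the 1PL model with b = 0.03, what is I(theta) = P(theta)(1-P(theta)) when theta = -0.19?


P = 1/(1+exp(-(-0.19-0.03))) = 0.4452
I = P*(1-P) = 0.4452 * 0.5548
I = 0.247

0.247


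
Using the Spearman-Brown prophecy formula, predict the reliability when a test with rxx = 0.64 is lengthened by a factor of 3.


r_new = (n * rxx) / (1 + (n-1) * rxx)
r_new = (3 * 0.64) / (1 + 2 * 0.64)
r_new = 1.92 / 2.28
r_new = 0.8421

0.8421


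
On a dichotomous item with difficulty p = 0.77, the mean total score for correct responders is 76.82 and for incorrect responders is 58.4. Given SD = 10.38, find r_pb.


q = 1 - p = 0.23
rpb = ((M1 - M0) / SD) * sqrt(p * q)
rpb = ((76.82 - 58.4) / 10.38) * sqrt(0.77 * 0.23)
rpb = 0.7468

0.7468


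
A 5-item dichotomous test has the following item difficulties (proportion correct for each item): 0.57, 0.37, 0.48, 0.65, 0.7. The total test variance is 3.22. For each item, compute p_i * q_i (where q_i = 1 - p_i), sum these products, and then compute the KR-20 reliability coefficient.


For each item, compute p_i * q_i:
  Item 1: 0.57 * 0.43 = 0.2451
  Item 2: 0.37 * 0.63 = 0.2331
  Item 3: 0.48 * 0.52 = 0.2496
  Item 4: 0.65 * 0.35 = 0.2275
  Item 5: 0.7 * 0.3 = 0.21
Sum(p_i * q_i) = 0.2451 + 0.2331 + 0.2496 + 0.2275 + 0.21 = 1.1653
KR-20 = (k/(k-1)) * (1 - Sum(p_i*q_i) / Var_total)
= (5/4) * (1 - 1.1653/3.22)
= 1.25 * 0.6381
KR-20 = 0.7976

0.7976


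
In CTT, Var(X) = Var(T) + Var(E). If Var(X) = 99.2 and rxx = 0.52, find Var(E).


var_true = rxx * var_obs = 0.52 * 99.2 = 51.584
var_error = var_obs - var_true
var_error = 99.2 - 51.584
var_error = 47.616

47.616


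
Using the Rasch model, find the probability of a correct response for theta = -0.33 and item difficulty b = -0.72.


theta - b = -0.33 - -0.72 = 0.39
exp(-(theta - b)) = exp(-0.39) = 0.6771
P = 1 / (1 + 0.6771)
P = 0.5963

0.5963


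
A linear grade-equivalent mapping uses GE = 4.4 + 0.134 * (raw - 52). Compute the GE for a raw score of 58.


raw - median = 58 - 52 = 6
slope * diff = 0.134 * 6 = 0.804
GE = 4.4 + 0.804
GE = 5.204

5.204


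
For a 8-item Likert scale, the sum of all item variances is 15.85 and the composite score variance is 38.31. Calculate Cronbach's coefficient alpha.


alpha = (k/(k-1)) * (1 - sum(si^2)/s_total^2)
= (8/7) * (1 - 15.85/38.31)
alpha = 0.67

0.67


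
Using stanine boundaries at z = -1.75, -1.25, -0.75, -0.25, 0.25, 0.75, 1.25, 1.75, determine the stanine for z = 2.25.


Stanine boundaries: [-1.75, -1.25, -0.75, -0.25, 0.25, 0.75, 1.25, 1.75]
z = 2.25
Check each boundary:
  z >= -1.75 -> could be stanine 2
  z >= -1.25 -> could be stanine 3
  z >= -0.75 -> could be stanine 4
  z >= -0.25 -> could be stanine 5
  z >= 0.25 -> could be stanine 6
  z >= 0.75 -> could be stanine 7
  z >= 1.25 -> could be stanine 8
  z >= 1.75 -> could be stanine 9
Highest qualifying boundary gives stanine = 9

9


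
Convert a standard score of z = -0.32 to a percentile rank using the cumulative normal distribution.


CDF(z) = 0.5 * (1 + erf(z/sqrt(2)))
erf(-0.2263) = -0.251
CDF = 0.3745
Percentile rank = 0.3745 * 100 = 37.45

37.45


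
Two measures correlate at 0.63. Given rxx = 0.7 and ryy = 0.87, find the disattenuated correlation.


r_corrected = rxy / sqrt(rxx * ryy)
= 0.63 / sqrt(0.7 * 0.87)
= 0.63 / sqrt(0.609)
= 0.63 / 0.780385
r_corrected = 0.8073

0.8073


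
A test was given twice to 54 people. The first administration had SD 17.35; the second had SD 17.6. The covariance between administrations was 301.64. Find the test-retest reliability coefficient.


r = cov(X,Y) / (SD_X * SD_Y)
r = 301.64 / (17.35 * 17.6)
r = 301.64 / 305.36
r = 0.9878

0.9878


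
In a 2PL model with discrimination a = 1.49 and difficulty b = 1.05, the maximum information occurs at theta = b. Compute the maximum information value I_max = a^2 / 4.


For 2PL, max info at theta = b = 1.05
I_max = a^2 / 4 = 1.49^2 / 4
= 2.2201 / 4
I_max = 0.555

0.555


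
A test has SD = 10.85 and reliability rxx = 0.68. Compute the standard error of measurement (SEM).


SEM = SD * sqrt(1 - rxx)
SEM = 10.85 * sqrt(1 - 0.68)
SEM = 10.85 * sqrt(0.32) = 10.85 * 0.565685
SEM = 6.1377

6.1377


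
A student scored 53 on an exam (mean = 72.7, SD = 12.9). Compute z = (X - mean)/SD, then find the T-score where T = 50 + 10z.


z = (X - mean) / SD = (53 - 72.7) / 12.9
z = -19.7 / 12.9
z = -1.5271
T-score = T = 50 + 10z
Carry z at full precision (z = -19.7 / 12.9) into the conversion:
T-score = 50 + 10 * (-19.7 / 12.9) = 50 + -197 / 12.9
T-score = 50 + -15.2713
T-score = 34.7287

34.7287


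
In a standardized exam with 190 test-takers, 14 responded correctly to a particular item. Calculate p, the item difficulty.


Item difficulty p = number correct / total examinees
p = 14 / 190
p = 0.0737

0.0737


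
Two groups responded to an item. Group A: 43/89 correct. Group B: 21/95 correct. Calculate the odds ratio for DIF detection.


Odds_A = 43/46 = 0.9348
Odds_B = 21/74 = 0.2838
OR = Odds_A / Odds_B = 0.9348 / 0.2838
Exactly, OR = (43 * 74) / (46 * 21) = 3182 / 966
OR = 3.294

3.294


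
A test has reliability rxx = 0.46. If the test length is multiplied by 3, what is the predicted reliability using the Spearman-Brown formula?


r_new = (n * rxx) / (1 + (n-1) * rxx)
r_new = (3 * 0.46) / (1 + 2 * 0.46)
r_new = 1.38 / 1.92
r_new = 0.7188

0.7188


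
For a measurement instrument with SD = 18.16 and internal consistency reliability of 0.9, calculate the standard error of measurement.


SEM = SD * sqrt(1 - rxx)
SEM = 18.16 * sqrt(1 - 0.9)
SEM = 18.16 * sqrt(0.1) = 18.16 * 0.316228
SEM = 5.7427

5.7427


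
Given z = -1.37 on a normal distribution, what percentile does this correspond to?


CDF(z) = 0.5 * (1 + erf(z/sqrt(2)))
erf(-0.9687) = -0.8293
CDF = 0.0853
Percentile rank = 0.0853 * 100 = 8.53

8.53


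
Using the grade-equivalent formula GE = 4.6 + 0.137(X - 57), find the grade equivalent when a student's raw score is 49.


raw - median = 49 - 57 = -8
slope * diff = 0.137 * -8 = -1.096
GE = 4.6 + -1.096
GE = 3.504

3.504


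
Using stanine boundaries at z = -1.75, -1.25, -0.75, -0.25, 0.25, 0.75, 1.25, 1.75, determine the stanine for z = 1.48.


Stanine boundaries: [-1.75, -1.25, -0.75, -0.25, 0.25, 0.75, 1.25, 1.75]
z = 1.48
Check each boundary:
  z >= -1.75 -> could be stanine 2
  z >= -1.25 -> could be stanine 3
  z >= -0.75 -> could be stanine 4
  z >= -0.25 -> could be stanine 5
  z >= 0.25 -> could be stanine 6
  z >= 0.75 -> could be stanine 7
  z >= 1.25 -> could be stanine 8
  z < 1.75
Highest qualifying boundary gives stanine = 8

8


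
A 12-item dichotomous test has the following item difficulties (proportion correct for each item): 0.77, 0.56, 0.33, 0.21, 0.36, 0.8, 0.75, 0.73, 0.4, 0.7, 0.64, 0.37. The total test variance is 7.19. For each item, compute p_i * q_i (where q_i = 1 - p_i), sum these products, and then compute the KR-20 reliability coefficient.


For each item, compute p_i * q_i:
  Item 1: 0.77 * 0.23 = 0.1771
  Item 2: 0.56 * 0.44 = 0.2464
  Item 3: 0.33 * 0.67 = 0.2211
  Item 4: 0.21 * 0.79 = 0.1659
  Item 5: 0.36 * 0.64 = 0.2304
  Item 6: 0.8 * 0.2 = 0.16
  Item 7: 0.75 * 0.25 = 0.1875
  Item 8: 0.73 * 0.27 = 0.1971
  Item 9: 0.4 * 0.6 = 0.24
  Item 10: 0.7 * 0.3 = 0.21
  Item 11: 0.64 * 0.36 = 0.2304
  Item 12: 0.37 * 0.63 = 0.2331
Sum(p_i * q_i) = 0.1771 + 0.2464 + 0.2211 + 0.1659 + 0.2304 + 0.16 + 0.1875 + 0.1971 + 0.24 + 0.21 + 0.2304 + 0.2331 = 2.499
KR-20 = (k/(k-1)) * (1 - Sum(p_i*q_i) / Var_total)
= (12/11) * (1 - 2.499/7.19)
= 1.0909 * 0.6524
KR-20 = 0.7117

0.7117


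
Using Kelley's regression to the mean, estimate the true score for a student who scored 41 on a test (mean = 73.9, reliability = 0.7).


T_est = rxx * X + (1 - rxx) * mean
T_est = 0.7 * 41 + 0.3 * 73.9
T_est = 28.7 + 22.17
T_est = 50.87

50.87


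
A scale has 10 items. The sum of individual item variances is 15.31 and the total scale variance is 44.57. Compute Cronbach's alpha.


alpha = (k/(k-1)) * (1 - sum(si^2)/s_total^2)
= (10/9) * (1 - 15.31/44.57)
alpha = 0.7294

0.7294


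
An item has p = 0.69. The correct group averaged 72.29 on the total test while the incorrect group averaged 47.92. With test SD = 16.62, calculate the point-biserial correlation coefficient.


q = 1 - p = 0.31
rpb = ((M1 - M0) / SD) * sqrt(p * q)
rpb = ((72.29 - 47.92) / 16.62) * sqrt(0.69 * 0.31)
rpb = 0.6782

0.6782


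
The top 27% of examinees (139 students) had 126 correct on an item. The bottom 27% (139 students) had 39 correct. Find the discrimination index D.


p_upper = 126/139 = 0.9065
p_lower = 39/139 = 0.2806
D = 0.9065 - 0.2806 = 0.6259

0.6259


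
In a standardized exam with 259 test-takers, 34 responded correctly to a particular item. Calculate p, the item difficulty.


Item difficulty p = number correct / total examinees
p = 34 / 259
p = 0.1313

0.1313


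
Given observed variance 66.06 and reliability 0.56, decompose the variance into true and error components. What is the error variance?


var_true = rxx * var_obs = 0.56 * 66.06 = 36.9936
var_error = var_obs - var_true
var_error = 66.06 - 36.9936
var_error = 29.0664

29.0664


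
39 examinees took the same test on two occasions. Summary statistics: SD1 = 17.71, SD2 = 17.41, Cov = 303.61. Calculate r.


r = cov(X,Y) / (SD_X * SD_Y)
r = 303.61 / (17.71 * 17.41)
r = 303.61 / 308.3311
r = 0.9847

0.9847


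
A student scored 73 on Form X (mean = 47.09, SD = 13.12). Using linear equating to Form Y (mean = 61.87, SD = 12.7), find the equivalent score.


slope = SD_Y / SD_X = 12.7 / 13.12 ~ 0.968
intercept = mean_Y - slope * mean_X = 61.87 - (12.7 / 13.12) * 47.09 ~ 16.2875
Y = slope * X + intercept. To avoid rounding drift from the rounded slope/intercept, evaluate the equivalent form Y = mean_Y + SD_Y * (X - mean_X) / SD_X at full precision:
Y = 61.87 + 12.7 * (73 - 47.09) / 13.12
Y = 61.87 + 12.7 * 25.91 / 13.12
Y = 61.87 + 329.057 / 13.12
Y = 61.87 + 25.0806
Y = 86.9506

86.9506


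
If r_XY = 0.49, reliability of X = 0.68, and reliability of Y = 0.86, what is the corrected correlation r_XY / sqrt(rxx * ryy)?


r_corrected = rxy / sqrt(rxx * ryy)
= 0.49 / sqrt(0.68 * 0.86)
= 0.49 / sqrt(0.5848)
= 0.49 / 0.764722
r_corrected = 0.6408

0.6408


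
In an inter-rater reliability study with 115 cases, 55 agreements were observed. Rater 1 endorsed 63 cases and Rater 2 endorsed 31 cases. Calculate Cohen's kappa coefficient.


P_o = 55/115 = 0.478261
P_e = (63*31 + 52*84) / 13225 = 0.477958
kappa = (P_o - P_e) / (1 - P_e)
kappa = (0.478261 - 0.477958) / (1 - 0.477958)
kappa = 0.0006

0.0006


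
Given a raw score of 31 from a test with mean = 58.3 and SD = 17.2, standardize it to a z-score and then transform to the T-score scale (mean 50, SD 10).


z = (X - mean) / SD = (31 - 58.3) / 17.2
z = -27.3 / 17.2
z = -1.5872
T-score = T = 50 + 10z
Carry z at full precision (z = -27.3 / 17.2) into the conversion:
T-score = 50 + 10 * (-27.3 / 17.2) = 50 + -273 / 17.2
T-score = 50 + -15.8721
T-score = 34.1279

34.1279


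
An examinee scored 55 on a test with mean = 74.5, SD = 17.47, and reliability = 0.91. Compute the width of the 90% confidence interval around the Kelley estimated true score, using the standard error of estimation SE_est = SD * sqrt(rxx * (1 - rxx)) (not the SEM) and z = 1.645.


True score estimate = 0.91*55 + 0.09*74.5 = 56.755
SE_est = SD * sqrt(rxx * (1 - rxx)) = 17.47 * sqrt(0.91 * 0.09) = 17.47 * sqrt(0.0819) = 4.999595
CI = T_est +/- z * SE_est, so width = 2 * z * SE_est = 2 * 1.645 * 4.999595
Width = 16.4487

16.4487


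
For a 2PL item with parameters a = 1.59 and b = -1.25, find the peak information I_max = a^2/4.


For 2PL, max info at theta = b = -1.25
I_max = a^2 / 4 = 1.59^2 / 4
= 2.5281 / 4
I_max = 0.632

0.632


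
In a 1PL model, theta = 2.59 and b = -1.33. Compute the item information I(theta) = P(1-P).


P = 1/(1+exp(-(2.59--1.33))) = 0.9805
I = P*(1-P) = 0.9805 * 0.0195
I = 0.0191

0.0191


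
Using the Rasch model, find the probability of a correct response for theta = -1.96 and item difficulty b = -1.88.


theta - b = -1.96 - -1.88 = -0.08
exp(-(theta - b)) = exp(0.08) = 1.0833
P = 1 / (1 + 1.0833)
P = 0.48

0.48


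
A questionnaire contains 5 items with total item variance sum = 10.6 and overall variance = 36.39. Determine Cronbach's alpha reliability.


alpha = (k/(k-1)) * (1 - sum(si^2)/s_total^2)
= (5/4) * (1 - 10.6/36.39)
alpha = 0.8859

0.8859


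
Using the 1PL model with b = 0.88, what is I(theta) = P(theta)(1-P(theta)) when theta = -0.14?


P = 1/(1+exp(-(-0.14-0.88))) = 0.265
I = P*(1-P) = 0.265 * 0.735
I = 0.1948

0.1948


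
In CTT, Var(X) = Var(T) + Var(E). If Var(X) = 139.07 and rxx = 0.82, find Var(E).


var_true = rxx * var_obs = 0.82 * 139.07 = 114.0374
var_error = var_obs - var_true
var_error = 139.07 - 114.0374
var_error = 25.0326

25.0326


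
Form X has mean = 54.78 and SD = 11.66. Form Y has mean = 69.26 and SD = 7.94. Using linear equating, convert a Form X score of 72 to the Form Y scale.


slope = SD_Y / SD_X = 7.94 / 11.66 ~ 0.681
intercept = mean_Y - slope * mean_X = 69.26 - (7.94 / 11.66) * 54.78 ~ 31.957
Y = slope * X + intercept. To avoid rounding drift from the rounded slope/intercept, evaluate the equivalent form Y = mean_Y + SD_Y * (X - mean_X) / SD_X at full precision:
Y = 69.26 + 7.94 * (72 - 54.78) / 11.66
Y = 69.26 + 7.94 * 17.22 / 11.66
Y = 69.26 + 136.7268 / 11.66
Y = 69.26 + 11.7261
Y = 80.9861

80.9861


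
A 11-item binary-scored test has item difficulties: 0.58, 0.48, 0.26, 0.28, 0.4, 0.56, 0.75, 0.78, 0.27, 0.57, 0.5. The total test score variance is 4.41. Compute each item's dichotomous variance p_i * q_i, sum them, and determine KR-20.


For each item, compute p_i * q_i:
  Item 1: 0.58 * 0.42 = 0.2436
  Item 2: 0.48 * 0.52 = 0.2496
  Item 3: 0.26 * 0.74 = 0.1924
  Item 4: 0.28 * 0.72 = 0.2016
  Item 5: 0.4 * 0.6 = 0.24
  Item 6: 0.56 * 0.44 = 0.2464
  Item 7: 0.75 * 0.25 = 0.1875
  Item 8: 0.78 * 0.22 = 0.1716
  Item 9: 0.27 * 0.73 = 0.1971
  Item 10: 0.57 * 0.43 = 0.2451
  Item 11: 0.5 * 0.5 = 0.25
Sum(p_i * q_i) = 0.2436 + 0.2496 + 0.1924 + 0.2016 + 0.24 + 0.2464 + 0.1875 + 0.1716 + 0.1971 + 0.2451 + 0.25 = 2.4249
KR-20 = (k/(k-1)) * (1 - Sum(p_i*q_i) / Var_total)
= (11/10) * (1 - 2.4249/4.41)
= 1.1 * 0.4501
KR-20 = 0.4951

0.4951


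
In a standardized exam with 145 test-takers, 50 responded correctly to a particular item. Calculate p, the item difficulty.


Item difficulty p = number correct / total examinees
p = 50 / 145
p = 0.3448

0.3448


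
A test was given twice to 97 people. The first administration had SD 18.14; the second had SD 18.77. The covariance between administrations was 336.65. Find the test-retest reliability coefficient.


r = cov(X,Y) / (SD_X * SD_Y)
r = 336.65 / (18.14 * 18.77)
r = 336.65 / 340.4878
r = 0.9887

0.9887


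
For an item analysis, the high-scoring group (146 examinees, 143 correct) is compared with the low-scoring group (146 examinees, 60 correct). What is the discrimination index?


p_upper = 143/146 = 0.9795
p_lower = 60/146 = 0.411
D = 0.9795 - 0.411 = 0.5685

0.5685


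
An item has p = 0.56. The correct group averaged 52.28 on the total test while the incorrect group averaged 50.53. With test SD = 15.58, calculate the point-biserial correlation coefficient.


q = 1 - p = 0.44
rpb = ((M1 - M0) / SD) * sqrt(p * q)
rpb = ((52.28 - 50.53) / 15.58) * sqrt(0.56 * 0.44)
rpb = 0.0558

0.0558


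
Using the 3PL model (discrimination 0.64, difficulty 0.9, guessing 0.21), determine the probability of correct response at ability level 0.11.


logit = 0.64*(0.11 - 0.9) = -0.5056
P* = 1/(1 + exp(--0.5056)) = 0.3762
P = 0.21 + (1 - 0.21) * 0.3762
P = 0.5072

0.5072


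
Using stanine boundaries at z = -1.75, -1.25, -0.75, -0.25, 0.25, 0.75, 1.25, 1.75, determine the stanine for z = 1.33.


Stanine boundaries: [-1.75, -1.25, -0.75, -0.25, 0.25, 0.75, 1.25, 1.75]
z = 1.33
Check each boundary:
  z >= -1.75 -> could be stanine 2
  z >= -1.25 -> could be stanine 3
  z >= -0.75 -> could be stanine 4
  z >= -0.25 -> could be stanine 5
  z >= 0.25 -> could be stanine 6
  z >= 0.75 -> could be stanine 7
  z >= 1.25 -> could be stanine 8
  z < 1.75
Highest qualifying boundary gives stanine = 8

8


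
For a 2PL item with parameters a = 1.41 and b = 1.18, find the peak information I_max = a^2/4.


For 2PL, max info at theta = b = 1.18
I_max = a^2 / 4 = 1.41^2 / 4
= 1.9881 / 4
I_max = 0.497

0.497


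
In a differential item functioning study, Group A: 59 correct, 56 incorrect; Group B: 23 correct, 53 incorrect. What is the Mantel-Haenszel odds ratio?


Odds_A = 59/56 = 1.0536
Odds_B = 23/53 = 0.434
OR = Odds_A / Odds_B = 1.0536 / 0.434
Exactly, OR = (59 * 53) / (56 * 23) = 3127 / 1288
OR = 2.4278

2.4278


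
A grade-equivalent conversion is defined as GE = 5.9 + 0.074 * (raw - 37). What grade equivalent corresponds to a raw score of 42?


raw - median = 42 - 37 = 5
slope * diff = 0.074 * 5 = 0.37
GE = 5.9 + 0.37
GE = 6.27

6.27


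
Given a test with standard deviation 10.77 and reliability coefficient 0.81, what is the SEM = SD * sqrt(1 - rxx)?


SEM = SD * sqrt(1 - rxx)
SEM = 10.77 * sqrt(1 - 0.81)
SEM = 10.77 * sqrt(0.19) = 10.77 * 0.43589
SEM = 4.6945

4.6945


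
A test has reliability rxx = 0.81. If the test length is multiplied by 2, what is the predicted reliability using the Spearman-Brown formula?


r_new = (n * rxx) / (1 + (n-1) * rxx)
r_new = (2 * 0.81) / (1 + 1 * 0.81)
r_new = 1.62 / 1.81
r_new = 0.895

0.895


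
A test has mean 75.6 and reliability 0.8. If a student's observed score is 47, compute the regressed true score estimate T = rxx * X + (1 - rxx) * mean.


T_est = rxx * X + (1 - rxx) * mean
T_est = 0.8 * 47 + 0.2 * 75.6
T_est = 37.6 + 15.12
T_est = 52.72

52.72


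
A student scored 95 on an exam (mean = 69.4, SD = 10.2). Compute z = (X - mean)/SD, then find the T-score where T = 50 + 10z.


z = (X - mean) / SD = (95 - 69.4) / 10.2
z = 25.6 / 10.2
z = 2.5098
T-score = T = 50 + 10z
Carry z at full precision (z = 25.6 / 10.2) into the conversion:
T-score = 50 + 10 * (25.6 / 10.2) = 50 + 256 / 10.2
T-score = 50 + 25.098
T-score = 75.098

75.098


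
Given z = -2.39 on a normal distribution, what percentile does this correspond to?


CDF(z) = 0.5 * (1 + erf(z/sqrt(2)))
erf(-1.69) = -0.9832
CDF = 0.0084
Percentile rank = 0.0084 * 100 = 0.84

0.84


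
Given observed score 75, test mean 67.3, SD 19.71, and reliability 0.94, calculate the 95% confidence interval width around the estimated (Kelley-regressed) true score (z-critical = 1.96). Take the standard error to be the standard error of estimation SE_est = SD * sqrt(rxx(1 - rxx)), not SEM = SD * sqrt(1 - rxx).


True score estimate = 0.94*75 + 0.06*67.3 = 74.538
SE_est = SD * sqrt(rxx * (1 - rxx)) = 19.71 * sqrt(0.94 * 0.06) = 19.71 * sqrt(0.0564) = 4.680866
CI = T_est +/- z * SE_est, so width = 2 * z * SE_est = 2 * 1.96 * 4.680866
Width = 18.349

18.349


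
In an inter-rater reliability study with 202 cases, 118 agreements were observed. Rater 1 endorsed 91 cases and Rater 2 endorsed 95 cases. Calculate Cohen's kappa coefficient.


P_o = 118/202 = 0.584158
P_e = (91*95 + 111*107) / 40804 = 0.502941
kappa = (P_o - P_e) / (1 - P_e)
kappa = (0.584158 - 0.502941) / (1 - 0.502941)
kappa = 0.1634

0.1634


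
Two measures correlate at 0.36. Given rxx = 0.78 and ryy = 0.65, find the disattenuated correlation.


r_corrected = rxy / sqrt(rxx * ryy)
= 0.36 / sqrt(0.78 * 0.65)
= 0.36 / sqrt(0.507)
= 0.36 / 0.712039
r_corrected = 0.5056

0.5056


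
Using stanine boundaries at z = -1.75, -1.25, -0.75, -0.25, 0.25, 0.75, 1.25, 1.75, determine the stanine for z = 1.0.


Stanine boundaries: [-1.75, -1.25, -0.75, -0.25, 0.25, 0.75, 1.25, 1.75]
z = 1.0
Check each boundary:
  z >= -1.75 -> could be stanine 2
  z >= -1.25 -> could be stanine 3
  z >= -0.75 -> could be stanine 4
  z >= -0.25 -> could be stanine 5
  z >= 0.25 -> could be stanine 6
  z >= 0.75 -> could be stanine 7
  z < 1.25
  z < 1.75
Highest qualifying boundary gives stanine = 7

7


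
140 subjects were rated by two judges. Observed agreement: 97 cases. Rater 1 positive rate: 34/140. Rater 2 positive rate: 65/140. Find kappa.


P_o = 97/140 = 0.692857
P_e = (34*65 + 106*75) / 19600 = 0.518367
kappa = (P_o - P_e) / (1 - P_e)
kappa = (0.692857 - 0.518367) / (1 - 0.518367)
kappa = 0.3623

0.3623


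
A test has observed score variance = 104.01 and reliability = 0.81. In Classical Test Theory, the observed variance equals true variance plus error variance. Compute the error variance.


var_true = rxx * var_obs = 0.81 * 104.01 = 84.2481
var_error = var_obs - var_true
var_error = 104.01 - 84.2481
var_error = 19.7619

19.7619


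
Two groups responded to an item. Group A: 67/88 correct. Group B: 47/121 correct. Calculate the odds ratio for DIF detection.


Odds_A = 67/21 = 3.1905
Odds_B = 47/74 = 0.6351
OR = Odds_A / Odds_B = 3.1905 / 0.6351
Exactly, OR = (67 * 74) / (21 * 47) = 4958 / 987
OR = 5.0233

5.0233


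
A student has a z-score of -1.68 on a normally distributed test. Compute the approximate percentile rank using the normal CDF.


CDF(z) = 0.5 * (1 + erf(z/sqrt(2)))
erf(-1.1879) = -0.907
CDF = 0.0465
Percentile rank = 0.0465 * 100 = 4.65

4.65


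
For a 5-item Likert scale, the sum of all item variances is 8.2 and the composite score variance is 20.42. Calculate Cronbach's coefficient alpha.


alpha = (k/(k-1)) * (1 - sum(si^2)/s_total^2)
= (5/4) * (1 - 8.2/20.42)
alpha = 0.748

0.748


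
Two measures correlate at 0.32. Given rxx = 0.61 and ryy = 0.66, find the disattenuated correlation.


r_corrected = rxy / sqrt(rxx * ryy)
= 0.32 / sqrt(0.61 * 0.66)
= 0.32 / sqrt(0.4026)
= 0.32 / 0.634508
r_corrected = 0.5043

0.5043


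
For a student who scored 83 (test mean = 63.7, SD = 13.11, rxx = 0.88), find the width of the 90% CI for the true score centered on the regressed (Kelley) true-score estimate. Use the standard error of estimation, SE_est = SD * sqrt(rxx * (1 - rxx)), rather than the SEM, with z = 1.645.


True score estimate = 0.88*83 + 0.12*63.7 = 80.684
SE_est = SD * sqrt(rxx * (1 - rxx)) = 13.11 * sqrt(0.88 * 0.12) = 13.11 * sqrt(0.1056) = 4.260246
CI = T_est +/- z * SE_est, so width = 2 * z * SE_est = 2 * 1.645 * 4.260246
Width = 14.0162

14.0162


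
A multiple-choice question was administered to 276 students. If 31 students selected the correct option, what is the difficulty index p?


Item difficulty p = number correct / total examinees
p = 31 / 276
p = 0.1123

0.1123


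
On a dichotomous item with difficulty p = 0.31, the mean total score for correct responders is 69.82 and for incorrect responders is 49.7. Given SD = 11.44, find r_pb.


q = 1 - p = 0.69
rpb = ((M1 - M0) / SD) * sqrt(p * q)
rpb = ((69.82 - 49.7) / 11.44) * sqrt(0.31 * 0.69)
rpb = 0.8134

0.8134


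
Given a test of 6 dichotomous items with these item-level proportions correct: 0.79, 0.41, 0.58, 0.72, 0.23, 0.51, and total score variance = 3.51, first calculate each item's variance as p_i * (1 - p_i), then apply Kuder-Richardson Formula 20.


For each item, compute p_i * q_i:
  Item 1: 0.79 * 0.21 = 0.1659
  Item 2: 0.41 * 0.59 = 0.2419
  Item 3: 0.58 * 0.42 = 0.2436
  Item 4: 0.72 * 0.28 = 0.2016
  Item 5: 0.23 * 0.77 = 0.1771
  Item 6: 0.51 * 0.49 = 0.2499
Sum(p_i * q_i) = 0.1659 + 0.2419 + 0.2436 + 0.2016 + 0.1771 + 0.2499 = 1.28
KR-20 = (k/(k-1)) * (1 - Sum(p_i*q_i) / Var_total)
= (6/5) * (1 - 1.28/3.51)
= 1.2 * 0.6353
KR-20 = 0.7624

0.7624


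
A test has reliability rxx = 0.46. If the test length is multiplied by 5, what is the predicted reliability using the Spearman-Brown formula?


r_new = (n * rxx) / (1 + (n-1) * rxx)
r_new = (5 * 0.46) / (1 + 4 * 0.46)
r_new = 2.3 / 2.84
r_new = 0.8099

0.8099


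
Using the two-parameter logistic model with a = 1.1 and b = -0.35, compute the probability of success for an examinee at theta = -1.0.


a*(theta - b) = 1.1 * (-1.0 - -0.35) = -0.715
exp(--0.715) = 2.0442
P = 1 / (1 + 2.0442)
P = 0.3285

0.3285


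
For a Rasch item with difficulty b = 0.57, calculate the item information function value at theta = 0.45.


P = 1/(1+exp(-(0.45-0.57))) = 0.47
I = P*(1-P) = 0.47 * 0.53
I = 0.2491

0.2491


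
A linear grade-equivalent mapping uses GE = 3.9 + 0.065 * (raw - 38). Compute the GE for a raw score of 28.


raw - median = 28 - 38 = -10
slope * diff = 0.065 * -10 = -0.65
GE = 3.9 + -0.65
GE = 3.25

3.25


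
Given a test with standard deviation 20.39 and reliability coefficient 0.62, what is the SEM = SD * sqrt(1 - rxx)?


SEM = SD * sqrt(1 - rxx)
SEM = 20.39 * sqrt(1 - 0.62)
SEM = 20.39 * sqrt(0.38) = 20.39 * 0.616441
SEM = 12.5692

12.5692


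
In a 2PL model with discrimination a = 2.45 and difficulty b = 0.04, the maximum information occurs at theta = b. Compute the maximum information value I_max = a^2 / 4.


For 2PL, max info at theta = b = 0.04
I_max = a^2 / 4 = 2.45^2 / 4
= 6.0025 / 4
I_max = 1.5006

1.5006


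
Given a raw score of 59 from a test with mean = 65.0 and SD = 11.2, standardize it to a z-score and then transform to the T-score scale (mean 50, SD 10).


z = (X - mean) / SD = (59 - 65.0) / 11.2
z = -6.0 / 11.2
z = -0.5357
T-score = T = 50 + 10z
Carry z at full precision (z = -6.0 / 11.2) into the conversion:
T-score = 50 + 10 * (-6.0 / 11.2) = 50 + -60 / 11.2
T-score = 50 + -5.3571
T-score = 44.6429

44.6429


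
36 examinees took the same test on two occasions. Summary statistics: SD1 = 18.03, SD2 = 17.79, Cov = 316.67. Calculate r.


r = cov(X,Y) / (SD_X * SD_Y)
r = 316.67 / (18.03 * 17.79)
r = 316.67 / 320.7537
r = 0.9873

0.9873


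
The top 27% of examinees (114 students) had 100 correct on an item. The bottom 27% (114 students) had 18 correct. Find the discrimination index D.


p_upper = 100/114 = 0.8772
p_lower = 18/114 = 0.1579
D = 0.8772 - 0.1579 = 0.7193

0.7193


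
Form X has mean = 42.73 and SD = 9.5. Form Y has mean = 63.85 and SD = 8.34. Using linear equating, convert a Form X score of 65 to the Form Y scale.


slope = SD_Y / SD_X = 8.34 / 9.5 ~ 0.8779
intercept = mean_Y - slope * mean_X = 63.85 - (8.34 / 9.5) * 42.73 ~ 26.3376
Y = slope * X + intercept. To avoid rounding drift from the rounded slope/intercept, evaluate the equivalent form Y = mean_Y + SD_Y * (X - mean_X) / SD_X at full precision:
Y = 63.85 + 8.34 * (65 - 42.73) / 9.5
Y = 63.85 + 8.34 * 22.27 / 9.5
Y = 63.85 + 185.7318 / 9.5
Y = 63.85 + 19.5507
Y = 83.4007

83.4007


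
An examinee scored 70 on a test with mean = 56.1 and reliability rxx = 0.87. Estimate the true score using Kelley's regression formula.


T_est = rxx * X + (1 - rxx) * mean
T_est = 0.87 * 70 + 0.13 * 56.1
T_est = 60.9 + 7.293
T_est = 68.193

68.193


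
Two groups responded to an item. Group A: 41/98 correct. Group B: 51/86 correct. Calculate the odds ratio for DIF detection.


Odds_A = 41/57 = 0.7193
Odds_B = 51/35 = 1.4571
OR = Odds_A / Odds_B = 0.7193 / 1.4571
Exactly, OR = (41 * 35) / (57 * 51) = 1435 / 2907
OR = 0.4936

0.4936


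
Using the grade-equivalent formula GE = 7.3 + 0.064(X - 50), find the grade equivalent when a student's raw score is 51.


raw - median = 51 - 50 = 1
slope * diff = 0.064 * 1 = 0.064
GE = 7.3 + 0.064
GE = 7.364

7.364


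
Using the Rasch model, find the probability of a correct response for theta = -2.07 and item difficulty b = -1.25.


theta - b = -2.07 - -1.25 = -0.82
exp(-(theta - b)) = exp(0.82) = 2.2705
P = 1 / (1 + 2.2705)
P = 0.3058

0.3058


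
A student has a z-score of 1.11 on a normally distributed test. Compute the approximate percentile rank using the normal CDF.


CDF(z) = 0.5 * (1 + erf(z/sqrt(2)))
erf(0.7849) = 0.733
CDF = 0.8665
Percentile rank = 0.8665 * 100 = 86.65

86.65


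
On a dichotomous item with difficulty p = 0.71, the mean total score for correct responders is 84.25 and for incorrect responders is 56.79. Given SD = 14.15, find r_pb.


q = 1 - p = 0.29
rpb = ((M1 - M0) / SD) * sqrt(p * q)
rpb = ((84.25 - 56.79) / 14.15) * sqrt(0.71 * 0.29)
rpb = 0.8806

0.8806


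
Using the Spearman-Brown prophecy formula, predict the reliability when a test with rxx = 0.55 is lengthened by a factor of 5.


r_new = (n * rxx) / (1 + (n-1) * rxx)
r_new = (5 * 0.55) / (1 + 4 * 0.55)
r_new = 2.75 / 3.2
r_new = 0.8594

0.8594


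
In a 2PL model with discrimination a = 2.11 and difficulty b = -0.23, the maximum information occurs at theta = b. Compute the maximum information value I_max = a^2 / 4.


For 2PL, max info at theta = b = -0.23
I_max = a^2 / 4 = 2.11^2 / 4
= 4.4521 / 4
I_max = 1.113

1.113


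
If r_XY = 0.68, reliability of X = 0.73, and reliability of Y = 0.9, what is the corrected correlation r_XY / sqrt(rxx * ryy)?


r_corrected = rxy / sqrt(rxx * ryy)
= 0.68 / sqrt(0.73 * 0.9)
= 0.68 / sqrt(0.657)
= 0.68 / 0.810555
r_corrected = 0.8389

0.8389


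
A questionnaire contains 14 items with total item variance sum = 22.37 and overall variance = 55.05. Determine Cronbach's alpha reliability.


alpha = (k/(k-1)) * (1 - sum(si^2)/s_total^2)
= (14/13) * (1 - 22.37/55.05)
alpha = 0.6393

0.6393


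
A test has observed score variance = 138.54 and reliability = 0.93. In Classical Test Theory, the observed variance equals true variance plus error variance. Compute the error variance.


var_true = rxx * var_obs = 0.93 * 138.54 = 128.8422
var_error = var_obs - var_true
var_error = 138.54 - 128.8422
var_error = 9.6978

9.6978


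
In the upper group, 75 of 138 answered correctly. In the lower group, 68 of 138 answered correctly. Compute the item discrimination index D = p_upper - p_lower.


p_upper = 75/138 = 0.5435
p_lower = 68/138 = 0.4928
D = 0.5435 - 0.4928 = 0.0507

0.0507


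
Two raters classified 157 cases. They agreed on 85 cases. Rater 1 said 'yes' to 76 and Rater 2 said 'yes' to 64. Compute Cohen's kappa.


P_o = 85/157 = 0.541401
P_e = (76*64 + 81*93) / 24649 = 0.502941
kappa = (P_o - P_e) / (1 - P_e)
kappa = (0.541401 - 0.502941) / (1 - 0.502941)
kappa = 0.0774

0.0774


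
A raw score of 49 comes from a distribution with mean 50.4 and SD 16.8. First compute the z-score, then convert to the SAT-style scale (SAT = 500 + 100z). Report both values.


z = (X - mean) / SD = (49 - 50.4) / 16.8
z = -1.4 / 16.8
z = -0.0833
SAT-scale = SAT = 500 + 100z
Carry z at full precision (z = -1.4 / 16.8) into the conversion:
SAT-scale = 500 + 100 * (-1.4 / 16.8) = 500 + -140 / 16.8
SAT-scale = 500 + -8.3333
SAT-scale = 491.6667

491.6667


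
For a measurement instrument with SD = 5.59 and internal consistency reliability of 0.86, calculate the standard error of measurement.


SEM = SD * sqrt(1 - rxx)
SEM = 5.59 * sqrt(1 - 0.86)
SEM = 5.59 * sqrt(0.14) = 5.59 * 0.374166
SEM = 2.0916

2.0916


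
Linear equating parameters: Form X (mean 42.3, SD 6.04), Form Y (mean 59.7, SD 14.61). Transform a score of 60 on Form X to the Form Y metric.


slope = SD_Y / SD_X = 14.61 / 6.04 ~ 2.4189
intercept = mean_Y - slope * mean_X = 59.7 - (14.61 / 6.04) * 42.3 ~ -42.6184
Y = slope * X + intercept. To avoid rounding drift from the rounded slope/intercept, evaluate the equivalent form Y = mean_Y + SD_Y * (X - mean_X) / SD_X at full precision:
Y = 59.7 + 14.61 * (60 - 42.3) / 6.04
Y = 59.7 + 14.61 * 17.7 / 6.04
Y = 59.7 + 258.597 / 6.04
Y = 59.7 + 42.8141
Y = 102.5141

102.5141


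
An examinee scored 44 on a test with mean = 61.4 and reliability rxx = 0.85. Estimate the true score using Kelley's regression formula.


T_est = rxx * X + (1 - rxx) * mean
T_est = 0.85 * 44 + 0.15 * 61.4
T_est = 37.4 + 9.21
T_est = 46.61

46.61


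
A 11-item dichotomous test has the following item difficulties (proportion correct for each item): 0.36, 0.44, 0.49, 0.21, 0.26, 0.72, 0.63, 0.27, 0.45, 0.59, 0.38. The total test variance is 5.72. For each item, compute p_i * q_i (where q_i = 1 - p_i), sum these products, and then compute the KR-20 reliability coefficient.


For each item, compute p_i * q_i:
  Item 1: 0.36 * 0.64 = 0.2304
  Item 2: 0.44 * 0.56 = 0.2464
  Item 3: 0.49 * 0.51 = 0.2499
  Item 4: 0.21 * 0.79 = 0.1659
  Item 5: 0.26 * 0.74 = 0.1924
  Item 6: 0.72 * 0.28 = 0.2016
  Item 7: 0.63 * 0.37 = 0.2331
  Item 8: 0.27 * 0.73 = 0.1971
  Item 9: 0.45 * 0.55 = 0.2475
  Item 10: 0.59 * 0.41 = 0.2419
  Item 11: 0.38 * 0.62 = 0.2356
Sum(p_i * q_i) = 0.2304 + 0.2464 + 0.2499 + 0.1659 + 0.1924 + 0.2016 + 0.2331 + 0.1971 + 0.2475 + 0.2419 + 0.2356 = 2.4418
KR-20 = (k/(k-1)) * (1 - Sum(p_i*q_i) / Var_total)
= (11/10) * (1 - 2.4418/5.72)
= 1.1 * 0.5731
KR-20 = 0.6304

0.6304


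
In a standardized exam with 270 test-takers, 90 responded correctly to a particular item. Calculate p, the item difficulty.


Item difficulty p = number correct / total examinees
p = 90 / 270
p = 0.3333

0.3333


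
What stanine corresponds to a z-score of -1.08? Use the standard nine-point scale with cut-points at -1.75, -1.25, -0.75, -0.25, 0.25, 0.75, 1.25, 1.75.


Stanine boundaries: [-1.75, -1.25, -0.75, -0.25, 0.25, 0.75, 1.25, 1.75]
z = -1.08
Check each boundary:
  z >= -1.75 -> could be stanine 2
  z >= -1.25 -> could be stanine 3
  z < -0.75
  z < -0.25
  z < 0.25
  z < 0.75
  z < 1.25
  z < 1.75
Highest qualifying boundary gives stanine = 3

3


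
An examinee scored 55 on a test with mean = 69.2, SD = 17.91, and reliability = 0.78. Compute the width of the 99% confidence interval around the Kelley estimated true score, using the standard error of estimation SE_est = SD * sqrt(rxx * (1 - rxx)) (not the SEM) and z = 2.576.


True score estimate = 0.78*55 + 0.22*69.2 = 58.124
SE_est = SD * sqrt(rxx * (1 - rxx)) = 17.91 * sqrt(0.78 * 0.22) = 17.91 * sqrt(0.1716) = 7.419151
CI = T_est +/- z * SE_est, so width = 2 * z * SE_est = 2 * 2.576 * 7.419151
Width = 38.2235

38.2235


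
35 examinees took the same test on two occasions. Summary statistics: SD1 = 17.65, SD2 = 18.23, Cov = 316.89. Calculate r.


r = cov(X,Y) / (SD_X * SD_Y)
r = 316.89 / (17.65 * 18.23)
r = 316.89 / 321.7595
r = 0.9849

0.9849


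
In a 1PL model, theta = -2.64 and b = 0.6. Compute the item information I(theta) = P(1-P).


P = 1/(1+exp(-(-2.64-0.6))) = 0.0377
I = P*(1-P) = 0.0377 * 0.9623
I = 0.0363

0.0363


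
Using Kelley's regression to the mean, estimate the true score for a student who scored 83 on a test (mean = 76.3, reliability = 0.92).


T_est = rxx * X + (1 - rxx) * mean
T_est = 0.92 * 83 + 0.08 * 76.3
T_est = 76.36 + 6.104
T_est = 82.464

82.464


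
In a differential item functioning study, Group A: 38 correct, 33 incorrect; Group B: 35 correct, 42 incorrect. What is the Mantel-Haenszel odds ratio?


Odds_A = 38/33 = 1.1515
Odds_B = 35/42 = 0.8333
OR = Odds_A / Odds_B = 1.1515 / 0.8333
Exactly, OR = (38 * 42) / (33 * 35) = 1596 / 1155
OR = 1.3818

1.3818


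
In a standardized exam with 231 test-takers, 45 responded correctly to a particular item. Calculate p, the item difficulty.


Item difficulty p = number correct / total examinees
p = 45 / 231
p = 0.1948

0.1948


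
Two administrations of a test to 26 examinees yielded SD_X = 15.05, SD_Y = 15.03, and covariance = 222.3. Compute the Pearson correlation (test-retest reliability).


r = cov(X,Y) / (SD_X * SD_Y)
r = 222.3 / (15.05 * 15.03)
r = 222.3 / 226.2015
r = 0.9828

0.9828


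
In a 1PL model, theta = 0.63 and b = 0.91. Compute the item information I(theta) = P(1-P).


P = 1/(1+exp(-(0.63-0.91))) = 0.4305
I = P*(1-P) = 0.4305 * 0.5695
I = 0.2452

0.2452


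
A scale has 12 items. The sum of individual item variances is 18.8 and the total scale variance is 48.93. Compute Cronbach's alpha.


alpha = (k/(k-1)) * (1 - sum(si^2)/s_total^2)
= (12/11) * (1 - 18.8/48.93)
alpha = 0.6718

0.6718


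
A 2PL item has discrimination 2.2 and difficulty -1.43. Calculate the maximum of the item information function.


For 2PL, max info at theta = b = -1.43
I_max = a^2 / 4 = 2.2^2 / 4
= 4.84 / 4
I_max = 1.21

1.21


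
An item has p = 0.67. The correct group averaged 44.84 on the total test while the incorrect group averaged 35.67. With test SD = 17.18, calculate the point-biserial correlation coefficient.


q = 1 - p = 0.33
rpb = ((M1 - M0) / SD) * sqrt(p * q)
rpb = ((44.84 - 35.67) / 17.18) * sqrt(0.67 * 0.33)
rpb = 0.251

0.251


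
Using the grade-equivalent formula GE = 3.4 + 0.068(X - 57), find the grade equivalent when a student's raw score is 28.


raw - median = 28 - 57 = -29
slope * diff = 0.068 * -29 = -1.972
GE = 3.4 + -1.972
GE = 1.428

1.428


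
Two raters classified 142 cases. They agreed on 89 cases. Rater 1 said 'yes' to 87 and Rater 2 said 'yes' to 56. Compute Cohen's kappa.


P_o = 89/142 = 0.626761
P_e = (87*56 + 55*86) / 20164 = 0.476195
kappa = (P_o - P_e) / (1 - P_e)
kappa = (0.626761 - 0.476195) / (1 - 0.476195)
kappa = 0.2874

0.2874


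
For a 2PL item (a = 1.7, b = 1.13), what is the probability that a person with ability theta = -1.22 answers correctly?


a*(theta - b) = 1.7 * (-1.22 - 1.13) = -3.995
exp(--3.995) = 54.3258
P = 1 / (1 + 54.3258)
P = 0.0181

0.0181


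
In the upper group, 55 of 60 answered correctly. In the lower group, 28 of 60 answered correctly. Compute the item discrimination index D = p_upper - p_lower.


p_upper = 55/60 = 0.9167
p_lower = 28/60 = 0.4667
D = 0.9167 - 0.4667 = 0.45

0.45


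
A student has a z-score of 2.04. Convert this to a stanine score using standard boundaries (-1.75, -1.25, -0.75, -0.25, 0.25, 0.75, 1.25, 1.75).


Stanine boundaries: [-1.75, -1.25, -0.75, -0.25, 0.25, 0.75, 1.25, 1.75]
z = 2.04
Check each boundary:
  z >= -1.75 -> could be stanine 2
  z >= -1.25 -> could be stanine 3
  z >= -0.75 -> could be stanine 4
  z >= -0.25 -> could be stanine 5
  z >= 0.25 -> could be stanine 6
  z >= 0.75 -> could be stanine 7
  z >= 1.25 -> could be stanine 8
  z >= 1.75 -> could be stanine 9
Highest qualifying boundary gives stanine = 9

9
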